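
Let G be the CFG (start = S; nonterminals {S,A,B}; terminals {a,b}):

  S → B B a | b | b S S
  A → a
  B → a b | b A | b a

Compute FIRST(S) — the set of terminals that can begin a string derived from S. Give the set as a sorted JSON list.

FIRST iteration:
iter 1:
  A via A→a: +{a}
  B via B→a b: +{a}
  B via B→b A: +{b}
  S via S→B B a: +{a,b}
  FIRST(S)={a,b}  FIRST(A)={a}  FIRST(B)={a,b}
iter 2: — fixpoint
  FIRST(S)={a,b}  FIRST(A)={a}  FIRST(B)={a,b}

FIRST(S) = ["a", "b"]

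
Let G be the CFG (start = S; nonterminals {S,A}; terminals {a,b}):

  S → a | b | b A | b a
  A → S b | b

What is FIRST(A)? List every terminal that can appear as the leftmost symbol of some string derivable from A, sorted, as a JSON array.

Compute FIRST by fixpoint:
iter 1:
  A via A→b: +{b}
  S via S→a: +{a}
  S via S→b: +{b}
  S: {a,b}  A: {b}
iter 2:
  A via A→S b: +{a}
  S: {a,b}  A: {a,b}
iter 3: — fixpoint
  S: {a,b}  A: {a,b}

FIRST(A) = ["a", "b"]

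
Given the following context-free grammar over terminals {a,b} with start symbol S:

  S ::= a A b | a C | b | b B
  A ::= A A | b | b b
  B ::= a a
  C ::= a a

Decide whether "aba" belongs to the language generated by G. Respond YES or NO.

Convert to CNF:
  S -> T0 B | T1 C | T1 X2 | b
  A -> A A | T0 T0 | b
  B -> T1 T1
  C -> T1 T1
  T0 -> b
  T1 -> a
  X2 -> A T0

CYK table (by increasing span):
  cell(0,0) a: {T1}  orig:{}
  cell(1,1) b: {A,S,T0}  orig:{A,S}
  cell(2,2) a: {T1}  orig:{}
  cell(0,1) ab: ∅
  cell(1,2) ba: ∅
  cell(0,2) aba: ∅

S ∉ T[0,2] ⇒ NO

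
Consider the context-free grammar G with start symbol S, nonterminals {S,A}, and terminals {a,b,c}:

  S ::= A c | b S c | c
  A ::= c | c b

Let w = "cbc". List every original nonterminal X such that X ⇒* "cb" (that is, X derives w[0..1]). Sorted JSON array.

CNF form of G:
  S -> A T0 | T1 X2 | c
  A -> T0 T1 | c
  T0 -> c
  T1 -> b
  X2 -> S T0

CYK table (by increasing span) — only the sub-triangle for w[0..1]:
  [0..0]={A,S,T0}  "c"  orig:{A,S}
  [1..1]={T1}  "b"  orig:{}
  [0..1]={A}  "cb"

Original NTs in T[0,1] deriving "cb": ["A"]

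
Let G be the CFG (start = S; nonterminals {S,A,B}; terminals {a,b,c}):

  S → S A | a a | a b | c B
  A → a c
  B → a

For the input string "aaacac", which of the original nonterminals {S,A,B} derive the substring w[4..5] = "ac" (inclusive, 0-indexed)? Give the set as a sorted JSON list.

CNF form of G:
  S -> S A | T0 T0 | T0 T2 | T1 B
  A -> T0 T1
  B -> a
  T0 -> a
  T1 -> c
  T2 -> b

CYK fill — only the sub-triangle for w[4..5]:
  T[4,4] 'a' = {B,T0}  orig:{B}
  T[5,5] 'c' = {T1}  orig:{}
  T[4,5] 'ac' = {A}

Original NTs in T[4,5] deriving "ac": ["A"]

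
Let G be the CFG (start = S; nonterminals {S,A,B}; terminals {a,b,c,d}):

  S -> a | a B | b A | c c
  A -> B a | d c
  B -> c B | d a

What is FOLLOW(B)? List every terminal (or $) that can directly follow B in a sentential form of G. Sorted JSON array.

FIRST sets, iterate to fixpoint:
pass 1:
  A via A→d c: +{d}
  B via B→c B: +{c}
  B via B→d a: +{d}
  S via S→a: +{a}
  S via S→b A: +{b}
  S via S→c c: +{c}
  FIRST[S]={a,b,c}  FIRST[A]={d}  FIRST[B]={c,d}
pass 2:
  A via A→B a: +{c}
  FIRST[S]={a,b,c}  FIRST[A]={c,d}  FIRST[B]={c,d}
pass 3: done
  FIRST[S]={a,b,c}  FIRST[A]={c,d}  FIRST[B]={c,d}

Compute FOLLOW by fixpoint:
initialize: $ ∈ FOLLOW(S)
pass 1:
  A→B a: FOLLOW(B) ⊇ FIRST(a) = {a}; new: +{a}
  S→a B: FOLLOW(B) ⊇ FOLLOW(S) ⊇ {$}; new: +{$}
  S→b A: FOLLOW(A) ⊇ FOLLOW(S) ⊇ {$}; new: +{$}
  FOLLOW(S)={$}  FOLLOW(A)={$}  FOLLOW(B)={$,a}
pass 2: (no change)
  FOLLOW(S)={$}  FOLLOW(A)={$}  FOLLOW(B)={$,a}

FOLLOW(B) = ["$", "a"]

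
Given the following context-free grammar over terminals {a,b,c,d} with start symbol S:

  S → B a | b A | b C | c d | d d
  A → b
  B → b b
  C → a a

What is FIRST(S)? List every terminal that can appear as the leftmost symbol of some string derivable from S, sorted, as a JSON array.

Compute FIRST by fixpoint:
pass 1:
  A via A→b: +{b}
  B via B→b b: +{b}
  C via C→a a: +{a}
  S via S→B a: +{b}
  S via S→c d: +{c}
  S via S→d d: +{d}
  S: {b,c,d}  A: {b}  B: {b}  C: {a}
pass 2: (stable)
  S: {b,c,d}  A: {b}  B: {b}  C: {a}

FIRST(S) = ["b", "c", "d"]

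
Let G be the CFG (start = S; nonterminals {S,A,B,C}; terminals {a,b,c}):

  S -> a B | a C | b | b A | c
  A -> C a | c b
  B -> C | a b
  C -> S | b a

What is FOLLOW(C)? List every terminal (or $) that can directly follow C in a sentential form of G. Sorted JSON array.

FIRST sets, iterate to fixpoint:
round 1:
  A via A→c b: +{c}
  B via B→a b: +{a}
  C via C→b a: +{b}
  S via S→a B: +{a}
  S via S→b: +{b}
  S via S→c: +{c}
  FIRST(S)={a,b,c}  FIRST(A)={c}  FIRST(B)={a}  FIRST(C)={b}
round 2:
  A via A→C a: +{b}
  B via B→C: +{b}
  C via C→S: +{a,c}
  FIRST(S)={a,b,c}  FIRST(A)={b,c}  FIRST(B)={a,b}  FIRST(C)={a,b,c}
round 3:
  A via A→C a: +{a}
  B via B→C: +{c}
  FIRST(S)={a,b,c}  FIRST(A)={a,b,c}  FIRST(B)={a,b,c}  FIRST(C)={a,b,c}
round 4: (no change)
  FIRST(S)={a,b,c}  FIRST(A)={a,b,c}  FIRST(B)={a,b,c}  FIRST(C)={a,b,c}

FOLLOW sets:
FOLLOW(S) := {$}
[1]
  A→C a: FOLLOW(C) ⊇ FIRST(a) = {a}; new: +{a}
  C→S: FOLLOW(S) ⊇ FOLLOW(C) ⊇ {a}; new: +{a}
  S→a B: FOLLOW(B) ⊇ FOLLOW(S) ⊇ {$,a}; new: +{$,a}
  S→a C: FOLLOW(C) ⊇ FOLLOW(S) ⊇ {$,a}; new: +{$}
  S→b A: FOLLOW(A) ⊇ FOLLOW(S) ⊇ {$,a}; new: +{$,a}
  FOLLOW[S]={$,a}  FOLLOW[A]={$,a}  FOLLOW[B]={$,a}  FOLLOW[C]={$,a}
[2] (stable)
  FOLLOW[S]={$,a}  FOLLOW[A]={$,a}  FOLLOW[B]={$,a}  FOLLOW[C]={$,a}

FOLLOW(C) = ["$", "a"]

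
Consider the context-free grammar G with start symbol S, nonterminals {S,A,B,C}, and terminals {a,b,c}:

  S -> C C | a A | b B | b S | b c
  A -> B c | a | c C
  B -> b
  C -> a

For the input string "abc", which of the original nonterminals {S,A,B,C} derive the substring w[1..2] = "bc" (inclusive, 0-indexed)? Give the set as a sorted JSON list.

CNF form of G:
  S -> C C | T1 A | T2 B | T2 S | T2 T0
  A -> B T0 | T0 C | a
  B -> b
  C -> a
  T0 -> c
  T1 -> a
  T2 -> b

Fill CYK table bottom-up, restricted to cells inside w[1..2]:
  [1..1]={B,T2}  "b"  orig:{B}
  [2..2]={T0}  "c"  orig:{}
  [1..2]={A,S}  "bc"

Original NTs in T[1,2] deriving "bc": ["A", "S"]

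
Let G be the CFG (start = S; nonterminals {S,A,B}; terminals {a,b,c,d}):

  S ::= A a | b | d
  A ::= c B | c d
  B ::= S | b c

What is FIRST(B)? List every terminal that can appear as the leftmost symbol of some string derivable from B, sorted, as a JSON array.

Compute FIRST by fixpoint:
[1]
  A via A→c B: +{c}
  B via B→b c: +{b}
  S via S→A a: +{c}
  S via S→b: +{b}
  S via S→d: +{d}
  S: {b,c,d}  A: {c}  B: {b}
[2]
  B via B→S: +{c,d}
  S: {b,c,d}  A: {c}  B: {b,c,d}
[3] (stable)
  S: {b,c,d}  A: {c}  B: {b,c,d}

FIRST(B) = ["b", "c", "d"]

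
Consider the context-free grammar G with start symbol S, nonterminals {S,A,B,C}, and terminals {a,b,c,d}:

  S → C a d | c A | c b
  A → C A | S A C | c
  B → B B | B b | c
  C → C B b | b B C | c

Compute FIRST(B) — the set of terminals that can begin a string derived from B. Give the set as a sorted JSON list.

FIRST sets, iterate to fixpoint:
iter 1:
  A via A→c: +{c}
  B via B→c: +{c}
  C via C→b B C: +{b}
  C via C→c: +{c}
  S via S→C a d: +{b,c}
  S: {b,c}  A: {c}  B: {c}  C: {b,c}
iter 2:
  A via A→C A: +{b}
  S: {b,c}  A: {b,c}  B: {c}  C: {b,c}
iter 3: done
  S: {b,c}  A: {b,c}  B: {c}  C: {b,c}

FIRST(B) = ["c"]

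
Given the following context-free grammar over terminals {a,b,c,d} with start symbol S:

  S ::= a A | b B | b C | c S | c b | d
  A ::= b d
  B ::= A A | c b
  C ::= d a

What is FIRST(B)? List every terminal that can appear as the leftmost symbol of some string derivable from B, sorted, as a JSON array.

FIRST sets, iterate to fixpoint:
round 1:
  A via A→b d: +{b}
  B via B→A A: +{b}
  B via B→c b: +{c}
  C via C→d a: +{d}
  S via S→a A: +{a}
  S via S→b B: +{b}
  S via S→c S: +{c}
  S via S→d: +{d}
  S: {a,b,c,d}  A: {b}  B: {b,c}  C: {d}
round 2: (no change)
  S: {a,b,c,d}  A: {b}  B: {b,c}  C: {d}

FIRST(B) = ["b", "c"]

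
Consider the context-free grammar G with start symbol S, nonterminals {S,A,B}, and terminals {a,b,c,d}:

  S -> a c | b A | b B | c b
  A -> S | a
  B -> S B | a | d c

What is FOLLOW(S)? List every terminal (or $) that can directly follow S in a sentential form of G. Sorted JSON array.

FIRST sets, iterate to fixpoint:
pass 1:
  A via A→a: +{a}
  B via B→a: +{a}
  B via B→d c: +{d}
  S via S→a c: +{a}
  S via S→b A: +{b}
  S via S→c b: +{c}
  FIRST[S]={a,b,c}  FIRST[A]={a}  FIRST[B]={a,d}
pass 2:
  A via A→S: +{b,c}
  B via B→S B: +{b,c}
  FIRST[S]={a,b,c}  FIRST[A]={a,b,c}  FIRST[B]={a,b,c,d}
pass 3: (no change)
  FIRST[S]={a,b,c}  FIRST[A]={a,b,c}  FIRST[B]={a,b,c,d}

Compute FOLLOW by fixpoint:
seed FOLLOW(S) with $
iter 1:
  B→S B: FOLLOW(S) ⊇ FIRST(B) = {a,b,c,d}; new: +{a,b,c,d}
  S→b A: FOLLOW(A) ⊇ FOLLOW(S) ⊇ {$,a,b,c,d}; new: +{$,a,b,c,d}
  S→b B: FOLLOW(B) ⊇ FOLLOW(S) ⊇ {$,a,b,c,d}; new: +{$,a,b,c,d}
  S: {$,a,b,c,d}  A: {$,a,b,c,d}  B: {$,a,b,c,d}
iter 2: (no change)
  S: {$,a,b,c,d}  A: {$,a,b,c,d}  B: {$,a,b,c,d}

FOLLOW(S) = ["$", "a", "b", "c", "d"]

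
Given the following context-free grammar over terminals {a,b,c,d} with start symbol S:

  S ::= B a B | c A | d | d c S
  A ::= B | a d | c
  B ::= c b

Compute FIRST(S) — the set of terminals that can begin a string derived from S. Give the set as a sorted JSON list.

Compute FIRST by fixpoint:
[1]
  A via A→a d: +{a}
  A via A→c: +{c}
  B via B→c b: +{c}
  S via S→B a B: +{c}
  S via S→d: +{d}
  FIRST(S)={c,d}  FIRST(A)={a,c}  FIRST(B)={c}
[2] (no change)
  FIRST(S)={c,d}  FIRST(A)={a,c}  FIRST(B)={c}

FIRST(S) = ["c", "d"]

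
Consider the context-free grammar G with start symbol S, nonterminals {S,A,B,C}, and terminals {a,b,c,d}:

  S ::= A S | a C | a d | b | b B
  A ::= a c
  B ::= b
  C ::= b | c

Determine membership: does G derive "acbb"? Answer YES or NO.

CNF form of G:
  S -> A S | T0 C | T0 T2 | T3 B | b
  A -> T0 T1
  B -> b
  C -> b | c
  T0 -> a
  T1 -> c
  T2 -> d
  T3 -> b

Fill CYK table bottom-up:
  cell(0,0) a: {T0}  orig:{}
  cell(1,1) c: {C,T1}  orig:{C}
  cell(2,2) b: {B,C,S,T3}  orig:{B,C,S}
  cell(3,3) b: {B,C,S,T3}  orig:{B,C,S}
  cell(0,1) ac: {A,S}
  cell(1,2) cb: ∅
  cell(2,3) bb: {S}
  cell(0,2) acb: {S}
  cell(1,3) cbb: ∅
  cell(0,3) acbb: {S}

S ∈ T[0,3] ⇒ YES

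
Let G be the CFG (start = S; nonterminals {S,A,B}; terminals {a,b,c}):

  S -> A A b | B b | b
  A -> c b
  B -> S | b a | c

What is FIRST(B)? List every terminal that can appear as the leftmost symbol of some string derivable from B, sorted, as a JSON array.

FIRST sets, iterate to fixpoint:
iter 1:
  A via A→c b: +{c}
  B via B→b a: +{b}
  B via B→c: +{c}
  S via S→A A b: +{c}
  S via S→B b: +{b}
  FIRST(S)={b,c}  FIRST(A)={c}  FIRST(B)={b,c}
iter 2: done
  FIRST(S)={b,c}  FIRST(A)={c}  FIRST(B)={b,c}

FIRST(B) = ["b", "c"]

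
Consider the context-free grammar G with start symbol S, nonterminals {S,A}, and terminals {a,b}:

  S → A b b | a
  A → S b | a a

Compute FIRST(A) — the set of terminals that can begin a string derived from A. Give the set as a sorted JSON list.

FIRST sets, iterate to fixpoint:
pass 1:
  A via A→a a: +{a}
  S via S→A b b: +{a}
  S: {a}  A: {a}
pass 2: — fixpoint
  S: {a}  A: {a}

FIRST(A) = ["a"]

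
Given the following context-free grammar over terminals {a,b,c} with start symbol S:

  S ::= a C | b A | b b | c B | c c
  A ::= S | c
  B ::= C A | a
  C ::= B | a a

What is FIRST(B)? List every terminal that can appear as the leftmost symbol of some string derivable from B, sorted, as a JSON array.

FIRST iteration:
iter 1:
  A via A→c: +{c}
  B via B→a: +{a}
  C via C→B: +{a}
  S via S→a C: +{a}
  S via S→b A: +{b}
  S via S→c B: +{c}
  FIRST[S]={a,b,c}  FIRST[A]={c}  FIRST[B]={a}  FIRST[C]={a}
iter 2:
  A via A→S: +{a,b}
  FIRST[S]={a,b,c}  FIRST[A]={a,b,c}  FIRST[B]={a}  FIRST[C]={a}
iter 3: — fixpoint
  FIRST[S]={a,b,c}  FIRST[A]={a,b,c}  FIRST[B]={a}  FIRST[C]={a}

FIRST(B) = ["a"]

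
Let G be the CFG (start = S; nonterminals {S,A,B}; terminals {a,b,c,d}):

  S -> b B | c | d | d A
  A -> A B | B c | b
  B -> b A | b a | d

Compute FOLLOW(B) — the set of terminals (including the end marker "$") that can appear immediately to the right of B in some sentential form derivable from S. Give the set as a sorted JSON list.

Compute FIRST by fixpoint:
pass 1:
  A via A→b: +{b}
  B via B→b A: +{b}
  B via B→d: +{d}
  S via S→b B: +{b}
  S via S→c: +{c}
  S via S→d: +{d}
  FIRST[S]={b,c,d}  FIRST[A]={b}  FIRST[B]={b,d}
pass 2:
  A via A→B c: +{d}
  FIRST[S]={b,c,d}  FIRST[A]={b,d}  FIRST[B]={b,d}
pass 3: — fixpoint
  FIRST[S]={b,c,d}  FIRST[A]={b,d}  FIRST[B]={b,d}

FOLLOW iteration:
FOLLOW(S) := {$}
iter 1:
  A→A B: FOLLOW(A) ⊇ FIRST(B) = {b,d}; new: +{b,d}
  A→A B: FOLLOW(B) ⊇ FOLLOW(A) ⊇ {b,d}; new: +{b,d}
  A→B c: FOLLOW(B) ⊇ FIRST(c) = {c}; new: +{c}
  B→b A: FOLLOW(A) ⊇ FOLLOW(B) ⊇ {b,c,d}; new: +{c}
  S→b B: FOLLOW(B) ⊇ FOLLOW(S) ⊇ {$}; new: +{$}
  S→d A: FOLLOW(A) ⊇ FOLLOW(S) ⊇ {$}; new: +{$}
  FOLLOW[S]={$}  FOLLOW[A]={$,b,c,d}  FOLLOW[B]={$,b,c,d}
iter 2: (no change)
  FOLLOW[S]={$}  FOLLOW[A]={$,b,c,d}  FOLLOW[B]={$,b,c,d}

FOLLOW(B) = ["$", "b", "c", "d"]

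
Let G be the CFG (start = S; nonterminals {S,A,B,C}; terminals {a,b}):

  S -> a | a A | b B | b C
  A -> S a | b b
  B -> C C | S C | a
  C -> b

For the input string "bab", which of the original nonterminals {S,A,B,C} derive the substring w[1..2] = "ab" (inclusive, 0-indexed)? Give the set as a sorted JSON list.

Convert to CNF:
  S -> T0 A | T1 B | T1 C | a
  A -> S T0 | T1 T1
  B -> C C | S C | a
  C -> b
  T0 -> a
  T1 -> b

CYK fill, restricted to cells inside w[1..2]:
  cell(1,1) a: {B,S,T0}  orig:{B,S}
  cell(2,2) b: {C,T1}  orig:{C}
  cell(1,2) ab: {B}

Original NTs in T[1,2] deriving "ab": ["B"]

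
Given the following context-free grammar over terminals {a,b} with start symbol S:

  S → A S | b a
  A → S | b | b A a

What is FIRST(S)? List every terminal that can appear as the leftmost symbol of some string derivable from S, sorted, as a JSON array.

FIRST iteration:
round 1:
  A via A→b: +{b}
  S via S→A S: +{b}
  FIRST[S]={b}  FIRST[A]={b}
round 2: — fixpoint
  FIRST[S]={b}  FIRST[A]={b}

FIRST(S) = ["b"]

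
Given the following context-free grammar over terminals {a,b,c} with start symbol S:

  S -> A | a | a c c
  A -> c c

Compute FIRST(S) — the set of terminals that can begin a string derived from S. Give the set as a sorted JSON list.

FIRST sets, iterate to fixpoint:
iter 1:
  A via A→c c: +{c}
  S via S→A: +{c}
  S via S→a: +{a}
  FIRST[S]={a,c}  FIRST[A]={c}
iter 2: — fixpoint
  FIRST[S]={a,c}  FIRST[A]={c}

FIRST(S) = ["a", "c"]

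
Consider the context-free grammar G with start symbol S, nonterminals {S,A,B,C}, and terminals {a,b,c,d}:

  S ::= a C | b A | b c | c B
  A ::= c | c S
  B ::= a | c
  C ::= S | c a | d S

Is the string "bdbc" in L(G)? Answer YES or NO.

Convert to CNF:
  S -> T0 B | T1 C | T2 A | T2 T0
  A -> T0 S | c
  B -> a | c
  C -> T0 B | T0 T1 | T1 C | T2 A | T2 T0 | T3 S
  T0 -> c
  T1 -> a
  T2 -> b
  T3 -> d

CYK table (by increasing span):
  [0..0]={T2}  "b"  orig:{}
  [1..1]={T3}  "d"  orig:{}
  [2..2]={T2}  "b"  orig:{}
  [3..3]={A,B,T0}  "c"  orig:{A,B}
  [0..1]=∅  "bd"
  [1..2]=∅  "db"
  [2..3]={C,S}  "bc"
  [0..2]=∅  "bdb"
  [1..3]={C}  "dbc"
  [0..3]=∅  "bdbc"

S ∉ T[0,3] ⇒ NO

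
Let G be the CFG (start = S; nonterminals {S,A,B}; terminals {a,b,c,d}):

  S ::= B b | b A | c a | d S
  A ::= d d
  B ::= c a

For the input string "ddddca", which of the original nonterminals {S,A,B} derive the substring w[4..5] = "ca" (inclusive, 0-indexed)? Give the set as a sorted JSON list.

Convert to CNF:
  S -> B T3 | T0 S | T1 T2 | T3 A
  A -> T0 T0
  B -> T1 T2
  T0 -> d
  T1 -> c
  T2 -> a
  T3 -> b

Fill CYK table bottom-up (cells [i..j] with 4 ≤ i ≤ j ≤ 5 only):
  T[4,4] 'c' = {T1}  orig:{}
  T[5,5] 'a' = {T2}  orig:{}
  T[4,5] 'ca' = {B,S}

Original NTs in T[4,5] deriving "ca": ["B", "S"]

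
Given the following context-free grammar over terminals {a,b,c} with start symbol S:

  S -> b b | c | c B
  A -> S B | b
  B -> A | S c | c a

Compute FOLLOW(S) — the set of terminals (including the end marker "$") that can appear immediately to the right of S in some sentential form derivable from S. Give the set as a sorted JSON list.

FIRST iteration:
round 1:
  A via A→b: +{b}
  B via B→A: +{b}
  B via B→c a: +{c}
  S via S→b b: +{b}
  S via S→c: +{c}
  S: {b,c}  A: {b}  B: {b,c}
round 2:
  A via A→S B: +{c}
  S: {b,c}  A: {b,c}  B: {b,c}
round 3: — fixpoint
  S: {b,c}  A: {b,c}  B: {b,c}

FOLLOW sets:
initialize: $ ∈ FOLLOW(S)
pass 1:
  A→S B: FOLLOW(S) ⊇ FIRST(B) = {b,c}; new: +{b,c}
  S→c B: FOLLOW(B) ⊇ FOLLOW(S) ⊇ {$,b,c}; new: +{$,b,c}
  FOLLOW[S]={$,b,c}  FOLLOW[A]={}  FOLLOW[B]={$,b,c}
pass 2:
  B→A: FOLLOW(A) ⊇ FOLLOW(B) ⊇ {$,b,c}; new: +{$,b,c}
  FOLLOW[S]={$,b,c}  FOLLOW[A]={$,b,c}  FOLLOW[B]={$,b,c}
pass 3: done
  FOLLOW[S]={$,b,c}  FOLLOW[A]={$,b,c}  FOLLOW[B]={$,b,c}

FOLLOW(S) = ["$", "b", "c"]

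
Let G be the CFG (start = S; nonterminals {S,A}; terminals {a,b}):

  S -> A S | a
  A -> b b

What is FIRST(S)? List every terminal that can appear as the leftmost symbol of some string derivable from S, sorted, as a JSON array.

FIRST sets, iterate to fixpoint:
[1]
  A via A→b b: +{b}
  S via S→A S: +{b}
  S via S→a: +{a}
  FIRST[S]={a,b}  FIRST[A]={b}
[2] — fixpoint
  FIRST[S]={a,b}  FIRST[A]={b}

FIRST(S) = ["a", "b"]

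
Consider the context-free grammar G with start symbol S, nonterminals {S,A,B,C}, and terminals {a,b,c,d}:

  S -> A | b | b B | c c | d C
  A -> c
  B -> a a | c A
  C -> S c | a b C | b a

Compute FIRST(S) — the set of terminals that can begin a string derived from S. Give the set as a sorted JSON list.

Compute FIRST by fixpoint:
round 1:
  A via A→c: +{c}
  B via B→a a: +{a}
  B via B→c A: +{c}
  C via C→a b C: +{a}
  C via C→b a: +{b}
  S via S→A: +{c}
  S via S→b: +{b}
  S via S→d C: +{d}
  FIRST(S)={b,c,d}  FIRST(A)={c}  FIRST(B)={a,c}  FIRST(C)={a,b}
round 2:
  C via C→S c: +{c,d}
  FIRST(S)={b,c,d}  FIRST(A)={c}  FIRST(B)={a,c}  FIRST(C)={a,b,c,d}
round 3: done
  FIRST(S)={b,c,d}  FIRST(A)={c}  FIRST(B)={a,c}  FIRST(C)={a,b,c,d}

FIRST(S) = ["b", "c", "d"]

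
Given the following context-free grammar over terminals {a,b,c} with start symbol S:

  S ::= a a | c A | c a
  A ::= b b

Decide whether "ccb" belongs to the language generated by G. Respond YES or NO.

CNF form of G:
  S -> T1 T1 | T2 A | T2 T1
  A -> T0 T0
  T0 -> b
  T1 -> a
  T2 -> c

CYK table (by increasing span):
  T[0,0] 'c' = {T2}  orig:{}
  T[1,1] 'c' = {T2}  orig:{}
  T[2,2] 'b' = {T0}  orig:{}
  T[0,1] 'cc' = ∅
  T[1,2] 'cb' = ∅
  T[0,2] 'ccb' = ∅

S ∉ T[0,2] ⇒ NO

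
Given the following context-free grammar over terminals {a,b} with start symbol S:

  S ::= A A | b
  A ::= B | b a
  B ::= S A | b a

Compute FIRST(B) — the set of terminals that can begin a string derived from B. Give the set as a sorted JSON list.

FIRST sets, iterate to fixpoint:
iter 1:
  A via A→b a: +{b}
  B via B→b a: +{b}
  S via S→A A: +{b}
  FIRST(S)={b}  FIRST(A)={b}  FIRST(B)={b}
iter 2: (stable)
  FIRST(S)={b}  FIRST(A)={b}  FIRST(B)={b}

FIRST(B) = ["b"]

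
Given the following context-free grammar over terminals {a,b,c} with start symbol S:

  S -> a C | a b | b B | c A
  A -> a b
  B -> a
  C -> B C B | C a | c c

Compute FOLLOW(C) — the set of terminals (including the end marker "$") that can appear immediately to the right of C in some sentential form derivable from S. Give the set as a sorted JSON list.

FIRST iteration:
iter 1:
  A via A→a b: +{a}
  B via B→a: +{a}
  C via C→B C B: +{a}
  C via C→c c: +{c}
  S via S→a C: +{a}
  S via S→b B: +{b}
  S via S→c A: +{c}
  S: {a,b,c}  A: {a}  B: {a}  C: {a,c}
iter 2: (stable)
  S: {a,b,c}  A: {a}  B: {a}  C: {a,c}

FOLLOW sets:
initialize: $ ∈ FOLLOW(S)
round 1:
  C→B C B: FOLLOW(B) ⊇ FIRST(C) = {a,c}; new: +{a,c}
  C→B C B: FOLLOW(C) ⊇ FIRST(B) = {a}; new: +{a}
  S→a C: FOLLOW(C) ⊇ FOLLOW(S) ⊇ {$}; new: +{$}
  S→b B: FOLLOW(B) ⊇ FOLLOW(S) ⊇ {$}; new: +{$}
  S→c A: FOLLOW(A) ⊇ FOLLOW(S) ⊇ {$}; new: +{$}
  FOLLOW[S]={$}  FOLLOW[A]={$}  FOLLOW[B]={$,a,c}  FOLLOW[C]={$,a}
round 2: (no change)
  FOLLOW[S]={$}  FOLLOW[A]={$}  FOLLOW[B]={$,a,c}  FOLLOW[C]={$,a}

FOLLOW(C) = ["$", "a"]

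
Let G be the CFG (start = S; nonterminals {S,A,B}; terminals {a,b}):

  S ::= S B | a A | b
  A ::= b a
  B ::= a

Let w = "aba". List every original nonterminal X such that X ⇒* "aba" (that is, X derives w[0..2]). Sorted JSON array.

CNF form of G:
  S -> S B | T1 A | b
  A -> T0 T1
  B -> a
  T0 -> b
  T1 -> a

Fill CYK table bottom-up (cells [i..j] with 0 ≤ i ≤ j ≤ 2 only):
  cell(0,0) a: {B,T1}  orig:{B}
  cell(1,1) b: {S,T0}  orig:{S}
  cell(2,2) a: {B,T1}  orig:{B}
  cell(0,1) ab: ∅
  cell(1,2) ba: {A,S}
  cell(0,2) aba: {S}

Original NTs in T[0,2] deriving "aba": ["S"]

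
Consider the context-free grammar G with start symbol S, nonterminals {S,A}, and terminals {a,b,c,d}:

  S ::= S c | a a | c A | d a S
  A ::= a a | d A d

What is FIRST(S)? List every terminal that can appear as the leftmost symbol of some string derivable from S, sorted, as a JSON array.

FIRST sets, iterate to fixpoint:
round 1:
  A via A→a a: +{a}
  A via A→d A d: +{d}
  S via S→a a: +{a}
  S via S→c A: +{c}
  S via S→d a S: +{d}
  S: {a,c,d}  A: {a,d}
round 2: (no change)
  S: {a,c,d}  A: {a,d}

FIRST(S) = ["a", "c", "d"]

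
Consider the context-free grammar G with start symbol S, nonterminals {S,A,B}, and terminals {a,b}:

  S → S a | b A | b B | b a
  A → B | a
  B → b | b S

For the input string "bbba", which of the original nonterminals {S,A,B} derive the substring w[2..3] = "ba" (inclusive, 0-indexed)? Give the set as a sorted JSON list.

Convert to CNF:
  S -> S T1 | T0 A | T0 B | T0 T1
  A -> T0 S | a | b
  B -> T0 S | b
  T0 -> b
  T1 -> a

CYK fill — only the sub-triangle for w[2..3]:
  T[2,2] 'b' = {A,B,T0}  orig:{A,B}
  T[3,3] 'a' = {A,T1}  orig:{A}
  T[2,3] 'ba' = {S}

Original NTs in T[2,3] deriving "ba": ["S"]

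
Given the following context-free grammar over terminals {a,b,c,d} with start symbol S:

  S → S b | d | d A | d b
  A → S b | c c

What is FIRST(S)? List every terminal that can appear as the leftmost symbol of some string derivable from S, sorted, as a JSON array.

FIRST sets, iterate to fixpoint:
pass 1:
  A via A→c c: +{c}
  S via S→d: +{d}
  S: {d}  A: {c}
pass 2:
  A via A→S b: +{d}
  S: {d}  A: {c,d}
pass 3: done
  S: {d}  A: {c,d}

FIRST(S) = ["d"]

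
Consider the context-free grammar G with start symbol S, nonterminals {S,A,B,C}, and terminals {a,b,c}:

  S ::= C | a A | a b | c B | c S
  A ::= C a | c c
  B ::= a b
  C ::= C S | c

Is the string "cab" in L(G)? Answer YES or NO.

Convert to CNF:
  S -> C S | T0 A | T0 T2 | T1 B | T1 S | c
  A -> C T0 | T1 T1
  B -> T0 T2
  C -> C S | c
  T0 -> a
  T1 -> c
  T2 -> b

CYK fill:
  cell(0,0) c: {C,S,T1}  orig:{C,S}
  cell(1,1) a: {T0}  orig:{}
  cell(2,2) b: {T2}  orig:{}
  cell(0,1) ca: {A}
  cell(1,2) ab: {B,S}
  cell(0,2) cab: {C,S}

S ∈ T[0,2] ⇒ YES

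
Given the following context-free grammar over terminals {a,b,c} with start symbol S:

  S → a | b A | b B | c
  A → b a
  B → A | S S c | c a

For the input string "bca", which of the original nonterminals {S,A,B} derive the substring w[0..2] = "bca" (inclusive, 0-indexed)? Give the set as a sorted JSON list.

Convert to CNF:
  S -> T0 A | T0 B | a | c
  A -> T0 T1
  B -> S X3 | T0 T1 | T2 T1
  T0 -> b
  T1 -> a
  T2 -> c
  X3 -> S T2

CYK fill — only the sub-triangle for w[0..2]:
  [0..0]={T0}  "b"  orig:{}
  [1..1]={S,T2}  "c"  orig:{S}
  [2..2]={S,T1}  "a"  orig:{S}
  [0..1]=∅  "bc"
  [1..2]={B}  "ca"
  [0..2]={S}  "bca"

Original NTs in T[0,2] deriving "bca": ["S"]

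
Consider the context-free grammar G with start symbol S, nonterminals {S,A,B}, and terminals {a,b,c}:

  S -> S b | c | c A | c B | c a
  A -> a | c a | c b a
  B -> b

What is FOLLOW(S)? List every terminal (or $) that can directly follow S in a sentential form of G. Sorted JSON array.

FIRST iteration:
[1]
  A via A→a: +{a}
  A via A→c a: +{c}
  B via B→b: +{b}
  S via S→c: +{c}
  FIRST[S]={c}  FIRST[A]={a,c}  FIRST[B]={b}
[2] (no change)
  FIRST[S]={c}  FIRST[A]={a,c}  FIRST[B]={b}

Compute FOLLOW by fixpoint:
initialize: $ ∈ FOLLOW(S)
iter 1:
  S→S b: FOLLOW(S) ⊇ FIRST(b) = {b}; new: +{b}
  S→c A: FOLLOW(A) ⊇ FOLLOW(S) ⊇ {$,b}; new: +{$,b}
  S→c B: FOLLOW(B) ⊇ FOLLOW(S) ⊇ {$,b}; new: +{$,b}
  S: {$,b}  A: {$,b}  B: {$,b}
iter 2: done
  S: {$,b}  A: {$,b}  B: {$,b}

FOLLOW(S) = ["$", "b"]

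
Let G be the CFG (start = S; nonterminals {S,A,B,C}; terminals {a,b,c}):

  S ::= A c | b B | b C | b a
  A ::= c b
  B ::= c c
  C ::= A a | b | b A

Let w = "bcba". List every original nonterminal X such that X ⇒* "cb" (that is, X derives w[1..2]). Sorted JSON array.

CNF form of G:
  S -> A T0 | T1 B | T1 C | T1 T2
  A -> T0 T1
  B -> T0 T0
  C -> A T2 | T1 A | b
  T0 -> c
  T1 -> b
  T2 -> a

CYK fill (cells [i..j] with 1 ≤ i ≤ j ≤ 2 only):
  [1..1]={T0}  "c"  orig:{}
  [2..2]={C,T1}  "b"  orig:{C}
  [1..2]={A}  "cb"

Original NTs in T[1,2] deriving "cb": ["A"]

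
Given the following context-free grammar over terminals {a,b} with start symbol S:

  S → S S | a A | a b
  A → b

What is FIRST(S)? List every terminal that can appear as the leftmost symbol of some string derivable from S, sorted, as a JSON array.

Compute FIRST by fixpoint:
round 1:
  A via A→b: +{b}
  S via S→a A: +{a}
  FIRST[S]={a}  FIRST[A]={b}
round 2: — fixpoint
  FIRST[S]={a}  FIRST[A]={b}

FIRST(S) = ["a"]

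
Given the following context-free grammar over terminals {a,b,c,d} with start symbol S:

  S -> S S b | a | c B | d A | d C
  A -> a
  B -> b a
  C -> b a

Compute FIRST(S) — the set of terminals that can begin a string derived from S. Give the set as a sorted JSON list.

FIRST iteration:
iter 1:
  A via A→a: +{a}
  B via B→b a: +{b}
  C via C→b a: +{b}
  S via S→a: +{a}
  S via S→c B: +{c}
  S via S→d A: +{d}
  FIRST[S]={a,c,d}  FIRST[A]={a}  FIRST[B]={b}  FIRST[C]={b}
iter 2: (no change)
  FIRST[S]={a,c,d}  FIRST[A]={a}  FIRST[B]={b}  FIRST[C]={b}

FIRST(S) = ["a", "c", "d"]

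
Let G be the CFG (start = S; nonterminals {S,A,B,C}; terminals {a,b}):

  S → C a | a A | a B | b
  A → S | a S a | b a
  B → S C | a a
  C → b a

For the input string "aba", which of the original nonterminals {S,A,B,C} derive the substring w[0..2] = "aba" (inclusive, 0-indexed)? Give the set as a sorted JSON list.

CNF form of G:
  S -> C T0 | T0 A | T0 B | b
  A -> C T0 | T0 A | T0 B | T0 X2 | T1 T0 | b
  B -> S C | T0 T0
  C -> T1 T0
  T0 -> a
  T1 -> b
  X2 -> S T0

CYK fill — only the sub-triangle for w[0..2]:
  [0..0]={T0}  "a"  orig:{}
  [1..1]={A,S,T1}  "b"  orig:{A,S}
  [2..2]={T0}  "a"  orig:{}
  [0..1]={A,S}  "ab"
  [1..2]={A,C,X2}  "ba"  orig:{A,C}
  [0..2]={A,S,X2}  "aba"  orig:{A,S}

Original NTs in T[0,2] deriving "aba": ["A", "S"]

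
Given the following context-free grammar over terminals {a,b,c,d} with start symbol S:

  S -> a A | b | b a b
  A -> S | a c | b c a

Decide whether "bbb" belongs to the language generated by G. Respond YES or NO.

CNF form of G:
  S -> T0 A | T2 X5 | b
  A -> T0 A | T0 T1 | T2 X3 | T2 X4 | b
  T0 -> a
  T1 -> c
  T2 -> b
  X3 -> T0 T2
  X4 -> T1 T0
  X5 -> T0 T2

Fill CYK table bottom-up:
  [0..0]={A,S,T2}  "b"  orig:{A,S}
  [1..1]={A,S,T2}  "b"  orig:{A,S}
  [2..2]={A,S,T2}  "b"  orig:{A,S}
  [0..1]=∅  "bb"
  [1..2]=∅  "bb"
  [0..2]=∅  "bbb"

S ∉ T[0,2] ⇒ NO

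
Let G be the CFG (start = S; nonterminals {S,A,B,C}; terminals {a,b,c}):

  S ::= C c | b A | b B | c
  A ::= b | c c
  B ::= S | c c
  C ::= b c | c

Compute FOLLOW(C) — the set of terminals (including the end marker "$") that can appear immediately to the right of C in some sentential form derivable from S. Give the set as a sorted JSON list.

FIRST sets, iterate to fixpoint:
iter 1:
  A via A→b: +{b}
  A via A→c c: +{c}
  B via B→c c: +{c}
  C via C→b c: +{b}
  C via C→c: +{c}
  S via S→C c: +{b,c}
  FIRST[S]={b,c}  FIRST[A]={b,c}  FIRST[B]={c}  FIRST[C]={b,c}
iter 2:
  B via B→S: +{b}
  FIRST[S]={b,c}  FIRST[A]={b,c}  FIRST[B]={b,c}  FIRST[C]={b,c}
iter 3: (no change)
  FIRST[S]={b,c}  FIRST[A]={b,c}  FIRST[B]={b,c}  FIRST[C]={b,c}

FOLLOW sets:
FOLLOW(S) := {$}
[1]
  S→C c: FOLLOW(C) ⊇ FIRST(c) = {c}; new: +{c}
  S→b A: FOLLOW(A) ⊇ FOLLOW(S) ⊇ {$}; new: +{$}
  S→b B: FOLLOW(B) ⊇ FOLLOW(S) ⊇ {$}; new: +{$}
  FOLLOW(S)={$}  FOLLOW(A)={$}  FOLLOW(B)={$}  FOLLOW(C)={c}
[2] (no change)
  FOLLOW(S)={$}  FOLLOW(A)={$}  FOLLOW(B)={$}  FOLLOW(C)={c}

FOLLOW(C) = ["c"]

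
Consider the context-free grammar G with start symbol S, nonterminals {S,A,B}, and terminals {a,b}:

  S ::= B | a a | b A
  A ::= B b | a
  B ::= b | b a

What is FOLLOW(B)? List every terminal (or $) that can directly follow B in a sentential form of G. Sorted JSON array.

Compute FIRST by fixpoint:
iter 1:
  A via A→a: +{a}
  B via B→b: +{b}
  S via S→B: +{b}
  S via S→a a: +{a}
  FIRST[S]={a,b}  FIRST[A]={a}  FIRST[B]={b}
iter 2:
  A via A→B b: +{b}
  FIRST[S]={a,b}  FIRST[A]={a,b}  FIRST[B]={b}
iter 3: (stable)
  FIRST[S]={a,b}  FIRST[A]={a,b}  FIRST[B]={b}

FOLLOW iteration:
FOLLOW(S) := {$}
[1]
  A→B b: FOLLOW(B) ⊇ FIRST(b) = {b}; new: +{b}
  S→B: FOLLOW(B) ⊇ FOLLOW(S) ⊇ {$}; new: +{$}
  S→b A: FOLLOW(A) ⊇ FOLLOW(S) ⊇ {$}; new: +{$}
  FOLLOW[S]={$}  FOLLOW[A]={$}  FOLLOW[B]={$,b}
[2] — fixpoint
  FOLLOW[S]={$}  FOLLOW[A]={$}  FOLLOW[B]={$,b}

FOLLOW(B) = ["$", "b"]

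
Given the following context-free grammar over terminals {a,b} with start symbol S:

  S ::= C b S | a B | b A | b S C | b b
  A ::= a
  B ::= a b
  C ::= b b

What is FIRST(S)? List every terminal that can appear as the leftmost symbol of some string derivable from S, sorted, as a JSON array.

FIRST sets, iterate to fixpoint:
pass 1:
  A via A→a: +{a}
  B via B→a b: +{a}
  C via C→b b: +{b}
  S via S→C b S: +{b}
  S via S→a B: +{a}
  FIRST(S)={a,b}  FIRST(A)={a}  FIRST(B)={a}  FIRST(C)={b}
pass 2: (no change)
  FIRST(S)={a,b}  FIRST(A)={a}  FIRST(B)={a}  FIRST(C)={b}

FIRST(S) = ["a", "b"]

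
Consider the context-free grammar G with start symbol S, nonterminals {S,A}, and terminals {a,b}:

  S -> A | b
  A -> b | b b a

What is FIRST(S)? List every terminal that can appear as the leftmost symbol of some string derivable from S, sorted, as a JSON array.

FIRST iteration:
iter 1:
  A via A→b: +{b}
  S via S→A: +{b}
  FIRST[S]={b}  FIRST[A]={b}
iter 2: (stable)
  FIRST[S]={b}  FIRST[A]={b}

FIRST(S) = ["b"]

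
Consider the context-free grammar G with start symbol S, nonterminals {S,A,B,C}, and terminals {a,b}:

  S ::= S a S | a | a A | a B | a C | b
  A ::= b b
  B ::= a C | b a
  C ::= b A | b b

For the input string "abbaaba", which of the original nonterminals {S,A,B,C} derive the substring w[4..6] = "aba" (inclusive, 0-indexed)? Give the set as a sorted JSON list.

Convert to CNF:
  S -> S X2 | T1 A | T1 B | T1 C | a | b
  A -> T0 T0
  B -> T0 T1 | T1 C
  C -> T0 A | T0 T0
  T0 -> b
  T1 -> a
  X2 -> T1 S

Fill CYK table bottom-up — only the sub-triangle for w[4..6]:
  cell(4,4) a: {S,T1}  orig:{S}
  cell(5,5) b: {S,T0}  orig:{S}
  cell(6,6) a: {S,T1}  orig:{S}
  cell(4,5) ab: {X2}  orig:{}
  cell(5,6) ba: {B}
  cell(4,6) aba: {S}

Original NTs in T[4,6] deriving "aba": ["S"]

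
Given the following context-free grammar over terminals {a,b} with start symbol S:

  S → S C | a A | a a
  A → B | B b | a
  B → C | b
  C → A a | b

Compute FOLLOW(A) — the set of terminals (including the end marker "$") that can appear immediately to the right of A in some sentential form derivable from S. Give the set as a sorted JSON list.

Compute FIRST by fixpoint:
pass 1:
  A via A→a: +{a}
  B via B→b: +{b}
  C via C→A a: +{a}
  C via C→b: +{b}
  S via S→a A: +{a}
  FIRST(S)={a}  FIRST(A)={a}  FIRST(B)={b}  FIRST(C)={a,b}
pass 2:
  A via A→B: +{b}
  B via B→C: +{a}
  FIRST(S)={a}  FIRST(A)={a,b}  FIRST(B)={a,b}  FIRST(C)={a,b}
pass 3: (stable)
  FIRST(S)={a}  FIRST(A)={a,b}  FIRST(B)={a,b}  FIRST(C)={a,b}

FOLLOW sets:
initialize: $ ∈ FOLLOW(S)
pass 1:
  A→B b: FOLLOW(B) ⊇ FIRST(b) = {b}; new: +{b}
  B→C: FOLLOW(C) ⊇ FOLLOW(B) ⊇ {b}; new: +{b}
  C→A a: FOLLOW(A) ⊇ FIRST(a) = {a}; new: +{a}
  S→S C: FOLLOW(S) ⊇ FIRST(C) = {a,b}; new: +{a,b}
  S→S C: FOLLOW(C) ⊇ FOLLOW(S) ⊇ {$,a,b}; new: +{$,a}
  S→a A: FOLLOW(A) ⊇ FOLLOW(S) ⊇ {$,a,b}; new: +{$,b}
  FOLLOW[S]={$,a,b}  FOLLOW[A]={$,a,b}  FOLLOW[B]={b}  FOLLOW[C]={$,a,b}
pass 2:
  A→B: FOLLOW(B) ⊇ FOLLOW(A) ⊇ {$,a,b}; new: +{$,a}
  FOLLOW[S]={$,a,b}  FOLLOW[A]={$,a,b}  FOLLOW[B]={$,a,b}  FOLLOW[C]={$,a,b}
pass 3: (no change)
  FOLLOW[S]={$,a,b}  FOLLOW[A]={$,a,b}  FOLLOW[B]={$,a,b}  FOLLOW[C]={$,a,b}

FOLLOW(A) = ["$", "a", "b"]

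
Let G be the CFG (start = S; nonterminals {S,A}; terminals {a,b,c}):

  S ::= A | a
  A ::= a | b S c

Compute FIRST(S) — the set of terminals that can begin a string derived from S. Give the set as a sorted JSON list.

FIRST iteration:
[1]
  A via A→a: +{a}
  A via A→b S c: +{b}
  S via S→A: +{a,b}
  FIRST(S)={a,b}  FIRST(A)={a,b}
[2] done
  FIRST(S)={a,b}  FIRST(A)={a,b}

FIRST(S) = ["a", "b"]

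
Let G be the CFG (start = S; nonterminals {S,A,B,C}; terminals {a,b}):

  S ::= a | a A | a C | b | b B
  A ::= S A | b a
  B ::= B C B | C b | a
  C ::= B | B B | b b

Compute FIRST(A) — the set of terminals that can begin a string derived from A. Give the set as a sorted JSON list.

FIRST iteration:
round 1:
  A via A→b a: +{b}
  B via B→a: +{a}
  C via C→B: +{a}
  C via C→b b: +{b}
  S via S→a: +{a}
  S via S→b: +{b}
  FIRST[S]={a,b}  FIRST[A]={b}  FIRST[B]={a}  FIRST[C]={a,b}
round 2:
  A via A→S A: +{a}
  B via B→C b: +{b}
  FIRST[S]={a,b}  FIRST[A]={a,b}  FIRST[B]={a,b}  FIRST[C]={a,b}
round 3: done
  FIRST[S]={a,b}  FIRST[A]={a,b}  FIRST[B]={a,b}  FIRST[C]={a,b}

FIRST(A) = ["a", "b"]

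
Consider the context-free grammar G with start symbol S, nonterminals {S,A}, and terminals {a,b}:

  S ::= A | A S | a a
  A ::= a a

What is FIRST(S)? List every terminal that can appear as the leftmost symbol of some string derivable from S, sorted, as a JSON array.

Compute FIRST by fixpoint:
iter 1:
  A via A→a a: +{a}
  S via S→A: +{a}
  FIRST(S)={a}  FIRST(A)={a}
iter 2: (no change)
  FIRST(S)={a}  FIRST(A)={a}

FIRST(S) = ["a"]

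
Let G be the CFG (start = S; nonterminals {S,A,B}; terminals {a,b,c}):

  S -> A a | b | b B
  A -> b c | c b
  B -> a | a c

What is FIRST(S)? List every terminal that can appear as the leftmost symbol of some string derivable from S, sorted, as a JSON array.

FIRST sets, iterate to fixpoint:
round 1:
  A via A→b c: +{b}
  A via A→c b: +{c}
  B via B→a: +{a}
  S via S→A a: +{b,c}
  S: {b,c}  A: {b,c}  B: {a}
round 2: (stable)
  S: {b,c}  A: {b,c}  B: {a}

FIRST(S) = ["b", "c"]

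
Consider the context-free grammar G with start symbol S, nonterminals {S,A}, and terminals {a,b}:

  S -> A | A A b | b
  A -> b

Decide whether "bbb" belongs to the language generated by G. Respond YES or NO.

Convert to CNF:
  S -> A X1 | b
  A -> b
  T0 -> b
  X1 -> A T0

CYK fill:
  cell(0,0) b: {A,S,T0}  orig:{A,S}
  cell(1,1) b: {A,S,T0}  orig:{A,S}
  cell(2,2) b: {A,S,T0}  orig:{A,S}
  cell(0,1) bb: {X1}  orig:{}
  cell(1,2) bb: {X1}  orig:{}
  cell(0,2) bbb: {S}

S ∈ T[0,2] ⇒ YES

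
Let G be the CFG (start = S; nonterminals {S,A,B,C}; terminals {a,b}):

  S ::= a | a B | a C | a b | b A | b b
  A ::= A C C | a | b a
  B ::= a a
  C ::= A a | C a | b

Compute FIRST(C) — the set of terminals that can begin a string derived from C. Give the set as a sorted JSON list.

FIRST sets, iterate to fixpoint:
pass 1:
  A via A→a: +{a}
  A via A→b a: +{b}
  B via B→a a: +{a}
  C via C→A a: +{a,b}
  S via S→a: +{a}
  S via S→b A: +{b}
  FIRST(S)={a,b}  FIRST(A)={a,b}  FIRST(B)={a}  FIRST(C)={a,b}
pass 2: (no change)
  FIRST(S)={a,b}  FIRST(A)={a,b}  FIRST(B)={a}  FIRST(C)={a,b}

FIRST(C) = ["a", "b"]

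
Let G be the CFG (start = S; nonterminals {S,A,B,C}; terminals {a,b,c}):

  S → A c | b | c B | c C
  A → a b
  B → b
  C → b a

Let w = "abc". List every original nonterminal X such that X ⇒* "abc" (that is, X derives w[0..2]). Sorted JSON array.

Convert to CNF:
  S -> A T2 | T2 B | T2 C | b
  A -> T0 T1
  B -> b
  C -> T1 T0
  T0 -> a
  T1 -> b
  T2 -> c

CYK table (by increasing span) — only the sub-triangle for w[0..2]:
  cell(0,0) a: {T0}  orig:{}
  cell(1,1) b: {B,S,T1}  orig:{B,S}
  cell(2,2) c: {T2}  orig:{}
  cell(0,1) ab: {A}
  cell(1,2) bc: ∅
  cell(0,2) abc: {S}

Original NTs in T[0,2] deriving "abc": ["S"]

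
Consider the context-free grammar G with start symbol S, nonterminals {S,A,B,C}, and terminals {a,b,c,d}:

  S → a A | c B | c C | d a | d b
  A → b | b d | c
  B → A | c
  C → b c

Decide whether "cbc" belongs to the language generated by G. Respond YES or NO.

Convert to CNF:
  S -> T1 T0 | T1 T3 | T2 B | T2 C | T3 A
  A -> T0 T1 | b | c
  B -> T0 T1 | b | c
  C -> T0 T2
  T0 -> b
  T1 -> d
  T2 -> c
  T3 -> a

CYK fill:
  [0..0]={A,B,T2}  "c"  orig:{A,B}
  [1..1]={A,B,T0}  "b"  orig:{A,B}
  [2..2]={A,B,T2}  "c"  orig:{A,B}
  [0..1]={S}  "cb"
  [1..2]={C}  "bc"
  [0..2]={S}  "cbc"

S ∈ T[0,2] ⇒ YES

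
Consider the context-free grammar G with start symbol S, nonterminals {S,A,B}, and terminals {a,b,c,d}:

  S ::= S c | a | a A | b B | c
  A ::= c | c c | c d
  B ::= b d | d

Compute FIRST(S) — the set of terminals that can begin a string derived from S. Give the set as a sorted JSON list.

Compute FIRST by fixpoint:
[1]
  A via A→c: +{c}
  B via B→b d: +{b}
  B via B→d: +{d}
  S via S→a: +{a}
  S via S→b B: +{b}
  S via S→c: +{c}
  FIRST(S)={a,b,c}  FIRST(A)={c}  FIRST(B)={b,d}
[2] done
  FIRST(S)={a,b,c}  FIRST(A)={c}  FIRST(B)={b,d}

FIRST(S) = ["a", "b", "c"]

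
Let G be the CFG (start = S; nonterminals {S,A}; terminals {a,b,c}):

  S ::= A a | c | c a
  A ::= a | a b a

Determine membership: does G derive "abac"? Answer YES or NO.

CNF form of G:
  S -> A T0 | T2 T0 | c
  A -> T0 X3 | a
  T0 -> a
  T1 -> b
  T2 -> c
  X3 -> T1 T0

CYK fill:
  cell(0,0) a: {A,T0}  orig:{A}
  cell(1,1) b: {T1}  orig:{}
  cell(2,2) a: {A,T0}  orig:{A}
  cell(3,3) c: {S,T2}  orig:{S}
  cell(0,1) ab: ∅
  cell(1,2) ba: {X3}  orig:{}
  cell(2,3) ac: ∅
  cell(0,2) aba: {A}
  cell(1,3) bac: ∅
  cell(0,3) abac: ∅

S ∉ T[0,3] ⇒ NO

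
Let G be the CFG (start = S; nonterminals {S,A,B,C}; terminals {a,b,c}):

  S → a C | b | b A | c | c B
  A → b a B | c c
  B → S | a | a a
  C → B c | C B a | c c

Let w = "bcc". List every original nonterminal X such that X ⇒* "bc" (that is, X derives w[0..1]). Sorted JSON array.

Convert to CNF:
  S -> T0 A | T1 C | T2 B | b | c
  A -> T0 X3 | T2 T2
  B -> T0 A | T1 C | T1 T1 | T2 B | a | b | c
  C -> B T2 | C X4 | T2 T2
  T0 -> b
  T1 -> a
  T2 -> c
  X3 -> T1 B
  X4 -> B T1

CYK table (by increasing span), restricted to cells inside w[0..1]:
  T[0,0] 'b' = {B,S,T0}  orig:{B,S}
  T[1,1] 'c' = {B,S,T2}  orig:{B,S}
  T[0,1] 'bc' = {C}

Original NTs in T[0,1] deriving "bc": ["C"]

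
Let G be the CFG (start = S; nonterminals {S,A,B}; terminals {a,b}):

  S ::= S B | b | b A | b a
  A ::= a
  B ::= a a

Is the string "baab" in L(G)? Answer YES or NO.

CNF form of G:
  S -> S B | T1 A | T1 T0 | b
  A -> a
  B -> T0 T0
  T0 -> a
  T1 -> b

CYK table (by increasing span):
  [0..0]={S,T1}  "b"  orig:{S}
  [1..1]={A,T0}  "a"  orig:{A}
  [2..2]={A,T0}  "a"  orig:{A}
  [3..3]={S,T1}  "b"  orig:{S}
  [0..1]={S}  "ba"
  [1..2]={B}  "aa"
  [2..3]=∅  "ab"
  [0..2]={S}  "baa"
  [1..3]=∅  "aab"
  [0..3]=∅  "baab"

S ∉ T[0,3] ⇒ NO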